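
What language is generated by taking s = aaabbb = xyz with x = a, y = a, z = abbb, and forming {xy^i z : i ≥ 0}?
{xy^i z : i ≥ 0} = {a^(2+i) b^3 : i ≥ 0} = {aabbb, aaabbb, aaaabbb, ...}

With x = a, y = a, z = abbb: Starting with aaabbb and pumping the second 'a', we get strings with 2+i a's followed by 3 b's for i = 0, 1, 2, ...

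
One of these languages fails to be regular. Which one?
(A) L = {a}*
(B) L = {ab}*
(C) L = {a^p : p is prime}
(C) {a^p : p is prime}

(C) L = {a^p : p is prime} is NOT regular.

The pumping lemma can be used to prove this:
After pumping, the length becomes composite

The other languages are regular because they can be recognized by finite automata.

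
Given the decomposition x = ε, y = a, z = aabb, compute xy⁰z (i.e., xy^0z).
aabb

Given x = '', y = 'a', z = 'aabb' and i = 0:

xy^0z = x + y·y·...·y (0 times) + z
       = '' + 'a'^0 + 'aabb'
       = '' + '' + 'aabb'
       = 'aabb'

The pumped string is 'aabb' with length 4.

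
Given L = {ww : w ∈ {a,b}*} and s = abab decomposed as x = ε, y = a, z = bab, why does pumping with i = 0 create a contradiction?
xy⁰z = bab ∉ L

Pumping with i = 0 replaces y = a by y⁰ = ε:
- Original: s = xyz = abab; abab splits into halves ab · ab, which are equal, so it is in L (w = ab)
- Pumped: xy⁰z = ε · ε · bab = bab
- bab has odd length 3, so it cannot be written as ww and is not in L

The pumping lemma would require xy⁰z ∈ L, so this decomposition yields a contradiction.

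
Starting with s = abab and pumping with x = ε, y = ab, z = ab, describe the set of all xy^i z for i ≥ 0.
{xy^i z : i ≥ 0} = {(ab)^(i+1) : i ≥ 0} = {ab, abab, ababab, ...}

With x = ε, y = ab, z = ab: Pumping 'ab' gives strings of alternating a's and b's.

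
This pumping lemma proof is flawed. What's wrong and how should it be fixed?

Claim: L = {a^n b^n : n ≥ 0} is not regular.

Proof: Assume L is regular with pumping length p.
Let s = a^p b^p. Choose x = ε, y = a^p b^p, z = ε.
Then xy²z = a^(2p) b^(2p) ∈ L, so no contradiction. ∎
Error: The decomposition violates |xy| ≤ p. With y = a^p b^p, |xy| = |y| = 2p > p. (The proof also miscomputes xy²z, which would be a^p b^p a^p b^p rather than a^(2p) b^(2p), and it wrongly treats one harmless decomposition as settling the matter — the prover does not get to choose the decomposition.)

Correction: The pumping lemma requires |xy| ≤ p, and the argument must handle every decomposition satisfying |xy| ≤ p, |y| ≥ 1. Since s starts with p a's, any such y consists only of a's, say y = a^k with k ≥ 1. Then xy²z = a^(p+k) b^p has unequal numbers of a's and b's, so xy²z ∉ L — the required contradiction.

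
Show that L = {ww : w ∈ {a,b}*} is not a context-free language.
Assume for contradiction that L is context-free, and let p ≥ 1 be the pumping length given by the pumping lemma for CFLs.
Choose s = a^p b^p a^p b^p. Then s ∈ L (take w = a^p b^p) and |s| = 4p ≥ p.
By the CFL pumping lemma, s = uvxyz for some u, v, x, y, z with |vxy| ≤ p, |vy| ≥ 1, and uv^i xy^i z ∈ L for every i ≥ 0.

Write s as four blocks A₁ B₁ A₂ B₂ with A₁ = A₂ = a^p and B₁ = B₂ = b^p. Since |vxy| ≤ p, the window vxy lies inside at most two adjacent blocks. Take i = 0 and let t = uxz, so |t| = 4p − |vy| with 1 ≤ |vy| ≤ p. If |t| is odd, t ∉ L immediately, so assume |vy| is even (hence |vy| ≥ 2) and |t|/2 = 2p − |vy|/2, which satisfies p ≤ |t|/2 ≤ 2p − 1.

Case 1 (vxy inside A₁B₁): t = a^(p−j) b^(p−l) a^p b^p with j + l = |vy|. The second half of t has length < 2p, so it is a suffix of the trailing a^p b^p and ends in b; the first half is a^(p−j) b^(p−l) a^((j+l)/2), which ends in a because (j+l)/2 ≥ 1. The halves differ, so t ∉ L.

Case 2 (vxy inside B₁A₂, straddling the middle): t = a^p b^(p−j) a^(p−l) b^p with j + l = |vy|. If t = ww, then w is a prefix of t of length ≥ p, so w begins with a^p; and w is a suffix of t of length ≥ p, so w ends with b^p. That forces |w| ≥ 2p, contradicting |w| = |t|/2 ≤ 2p − 1. So t ∉ L.

Case 3 (vxy inside A₂B₂): t = a^p b^p a^(p−j) b^(p−l) with j + l = |vy|. The first half of t is a prefix of a^p b^p, so it begins with a; the second half is b^((j+l)/2) a^(p−j) b^(p−l), which begins with b. The halves differ, so t ∉ L.

In every case uv⁰xy⁰z = uxz ∉ L.

This contradicts the CFL pumping lemma, which requires uv^i xy^i z ∈ L for all i ≥ 0.
Hence L = {ww : w ∈ {a,b}*} is not context-free. ∎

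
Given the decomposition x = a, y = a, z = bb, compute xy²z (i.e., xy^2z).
aaabb

Given x = 'a', y = 'a', z = 'bb' and i = 2:

xy^2z = x + y·y·...·y (2 times) + z
       = 'a' + 'a'^2 + 'bb'
       = 'a' + 'aa' + 'bb'
       = 'aaabb'

The pumped string is 'aaabb' with length 5.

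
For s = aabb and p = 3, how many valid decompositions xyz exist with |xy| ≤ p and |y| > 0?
6

For s = 'aabb' with pumping length p = 3:

Constraints: |xy| ≤ 3, |y| > 0

Valid decompositions (|xy| ≤ p, |y| ≥ 1):
  • x='', y='a', z='abb'
  • x='a', y='a', z='bb'
  • x='', y='aa', z='bb'
  • x='aa', y='b', z='b'
  • x='a', y='ab', z='b'
  • x='', y='aab', z='b'

Total count: 6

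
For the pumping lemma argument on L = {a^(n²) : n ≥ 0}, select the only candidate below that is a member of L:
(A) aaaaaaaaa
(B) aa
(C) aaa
(A) aaaaaaaaa

The pumping lemma is applied to a string s that lies in L, so first check membership of each option:
- (A) aaaaaaaaa has length 9 = 3², a perfect square, so it is in L ✓
- (B) aa has length 2, strictly between 1² = 1 and 2² = 4, so it is not in L ✗
- (C) aaa has length 3, strictly between 1² = 1 and 2² = 4, so it is not in L ✗

Only (A) aaaaaaaaa is in L, so it is the only candidate that could play the role of s.
(In a complete proof one picks s in terms of the pumping length p so that |s| ≥ p is guaranteed; a fixed string like aaaaaaaaa illustrates the shape of such an s.)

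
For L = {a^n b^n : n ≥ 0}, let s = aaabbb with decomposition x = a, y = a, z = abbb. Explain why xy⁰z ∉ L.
xy⁰z = aabbb ∉ L

Pumping with i = 0 replaces y = a by y⁰ = ε:
- Original: s = xyz = aaabbb; aaabbb = a^3 b^3 has equal counts (3 = 3), so it is in L
- Pumped: xy⁰z = a · ε · abbb = aabbb
- aabbb has 2 a's and 3 b's; 2 ≠ 3, so it is not in L

The pumping lemma would require xy⁰z ∈ L, so this decomposition yields a contradiction.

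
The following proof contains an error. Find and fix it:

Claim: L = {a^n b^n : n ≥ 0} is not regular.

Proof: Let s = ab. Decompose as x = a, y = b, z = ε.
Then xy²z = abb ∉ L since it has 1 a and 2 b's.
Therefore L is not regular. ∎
Error: The string s = ab might be shorter than the pumping length p.

Correction: Choose s = a^p b^p to ensure |s| ≥ p. Also, the decomposition is wrong: with |xy| ≤ p, y cannot include b's when s starts with p a's.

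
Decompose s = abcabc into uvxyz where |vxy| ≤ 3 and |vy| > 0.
u='ab', v='c', x='a', y='b', z='c'

For s = abcabc with pumping length p = 3:

One valid decomposition:
- u = 'ab'
- v = 'c'
- x = 'a'
- y = 'b'
- z = 'c'

Verification:
- uvxyz = 'ab' + 'c' + 'a' + 'b' + 'c' = abcabc ✓
- |vxy| = |'cab'| = 3 ≤ 3 ✓
- |vy| = |'cb'| = 2 > 0 ✓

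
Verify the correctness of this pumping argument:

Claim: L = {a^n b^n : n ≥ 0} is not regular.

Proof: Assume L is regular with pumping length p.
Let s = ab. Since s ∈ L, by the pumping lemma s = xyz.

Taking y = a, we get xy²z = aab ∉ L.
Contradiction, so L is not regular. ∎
The proof is INCORRECT.

Error: The string s = ab may be shorter than p.
The pumping lemma only applies to strings with |s| ≥ p, and p is not under our control.
We must choose s in terms of p, e.g. s = a^p b^p, to ensure |s| ≥ p.
(The proof also fixes one particular y; a valid argument must handle every decomposition with |xy| ≤ p and |y| ≥ 1 — for s = a^p b^p this forces y = a^k, and then xy²z = a^(p+k) b^p ∉ L.)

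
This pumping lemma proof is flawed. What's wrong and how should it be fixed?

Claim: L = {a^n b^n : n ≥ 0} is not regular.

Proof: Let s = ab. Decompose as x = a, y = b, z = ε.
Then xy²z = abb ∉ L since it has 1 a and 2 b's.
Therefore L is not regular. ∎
Error: The string s = ab might be shorter than the pumping length p.

Correction: Choose s = a^p b^p to ensure |s| ≥ p. Also, the decomposition is wrong: with |xy| ≤ p, y cannot include b's when s starts with p a's.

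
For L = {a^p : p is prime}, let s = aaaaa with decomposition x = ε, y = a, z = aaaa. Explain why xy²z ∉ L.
xy²z = aaaaaa ∉ L

Pumping with i = 2 replaces y = a by y² = aa:
- Original: s = xyz = aaaaa; aaaaa has length 5, which is prime, so it is in L
- Pumped: xy²z = ε · aa · aaaa = aaaaaa
- aaaaaa has length 6 = 2 × 3, which is not prime, so it is not in L

The pumping lemma would require xy²z ∈ L, so this decomposition yields a contradiction.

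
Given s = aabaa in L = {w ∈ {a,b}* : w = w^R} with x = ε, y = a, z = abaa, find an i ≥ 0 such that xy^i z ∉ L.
i = 0

xy⁰z = ε · ε · abaa = abaa; abaa reversed is aaba ≠ abaa, so it is not a palindrome and is not in L.
(Other choices also work, e.g. i = 2, 3; only i = 1 is guaranteed to stay in L since xy¹z = s.)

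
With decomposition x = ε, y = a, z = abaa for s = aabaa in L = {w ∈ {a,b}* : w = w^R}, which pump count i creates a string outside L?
i = 0

xy⁰z = ε · ε · abaa = abaa; abaa reversed is aaba ≠ abaa, so it is not a palindrome and is not in L.
(Other choices also work, e.g. i = 2, 3; only i = 1 is guaranteed to stay in L since xy¹z = s.)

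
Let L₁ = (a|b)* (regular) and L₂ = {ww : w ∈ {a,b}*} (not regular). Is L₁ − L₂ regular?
No — L₁ − L₂ is not regular.

L₁ − L₂ is the complement of {ww} within {a,b}*. If it were regular, its complement {ww} would be regular as well (regular languages are closed under complement) — contradiction. So L₁ − L₂ is not regular.

Note that the bare facts "L₁ regular, L₂ non-regular" do not settle the question by themselves: the closure of regular languages under ∪, ∩, complement and difference applies only when BOTH operands are regular. With a non-regular operand the result can come out regular or non-regular depending on the specific languages, so one has to work out L₁ − L₂ for this particular pair, as above.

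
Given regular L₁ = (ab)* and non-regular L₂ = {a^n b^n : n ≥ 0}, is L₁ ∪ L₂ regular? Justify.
No — L₁ ∪ L₂ is not regular.

Let U = (ab)* ∪ {a^n b^n}. If U were regular, then U ∩ aa*bb* would be regular (closure under intersection with a regular language). But (ab)* ∩ aa*bb* = {ab} and {a^n b^n} ∩ aa*bb* = {a^n b^n : n ≥ 1}, so U ∩ aa*bb* = {a^n b^n : n ≥ 1}, which is not regular. Hence U is not regular.

Note that the bare facts "L₁ regular, L₂ non-regular" do not settle the question by themselves: the closure of regular languages under ∪, ∩, complement and difference applies only when BOTH operands are regular. With a non-regular operand the result can come out regular or non-regular depending on the specific languages, so one has to work out L₁ ∪ L₂ for this particular pair, as above.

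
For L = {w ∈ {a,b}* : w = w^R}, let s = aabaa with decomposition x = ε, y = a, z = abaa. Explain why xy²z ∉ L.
xy²z = aaabaa ∉ L

Pumping with i = 2 replaces y = a by y² = aa:
- Original: s = xyz = aabaa; aabaa reversed is aabaa, the same string, so it is a palindrome and is in L
- Pumped: xy²z = ε · aa · abaa = aaabaa
- aaabaa reversed is aabaaa ≠ aaabaa, so it is not a palindrome and is not in L

The pumping lemma would require xy²z ∈ L, so this decomposition yields a contradiction.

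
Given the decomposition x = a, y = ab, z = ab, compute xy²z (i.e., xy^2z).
aababab

Given x = 'a', y = 'ab', z = 'ab' and i = 2:

xy^2z = x + y·y·...·y (2 times) + z
       = 'a' + 'ab'^2 + 'ab'
       = 'a' + 'abab' + 'ab'
       = 'aababab'

The pumped string is 'aababab' with length 7.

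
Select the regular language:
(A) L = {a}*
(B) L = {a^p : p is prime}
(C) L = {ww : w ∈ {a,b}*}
(A) {a}*

(A) L = {a}* is regular.

This can be recognized by a finite automaton (DFA/NFA).
Regular expressions like {a}* define regular languages.

The other choices are not regular:
- {ww : w ∈ {a,b}*}: After pumping, the two halves no longer match
- {a^p : p is prime}: After pumping, the length becomes composite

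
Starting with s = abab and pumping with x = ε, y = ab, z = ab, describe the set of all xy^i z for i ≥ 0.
{xy^i z : i ≥ 0} = {(ab)^(i+1) : i ≥ 0} = {ab, abab, ababab, ...}

With x = ε, y = ab, z = ab: Pumping 'ab' gives strings of alternating a's and b's.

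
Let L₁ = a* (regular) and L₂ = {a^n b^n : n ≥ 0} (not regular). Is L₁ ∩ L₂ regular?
Yes — L₁ ∩ L₂ is regular.

A string of a* contains no b's, and the only string of {a^n b^n} with no b's is ε (n = 0). So L₁ ∩ L₂ = {ε}, a finite language, which is regular.

Note that the bare facts "L₁ regular, L₂ non-regular" do not settle the question by themselves: the closure of regular languages under ∪, ∩, complement and difference applies only when BOTH operands are regular. With a non-regular operand the result can come out regular or non-regular depending on the specific languages, so one has to work out L₁ ∩ L₂ for this particular pair, as above.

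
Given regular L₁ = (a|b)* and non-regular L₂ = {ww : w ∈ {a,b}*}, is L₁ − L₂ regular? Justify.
No — L₁ − L₂ is not regular.

L₁ − L₂ is the complement of {ww} within {a,b}*. If it were regular, its complement {ww} would be regular as well (regular languages are closed under complement) — contradiction. So L₁ − L₂ is not regular.

Note that the bare facts "L₁ regular, L₂ non-regular" do not settle the question by themselves: the closure of regular languages under ∪, ∩, complement and difference applies only when BOTH operands are regular. With a non-regular operand the result can come out regular or non-regular depending on the specific languages, so one has to work out L₁ − L₂ for this particular pair, as above.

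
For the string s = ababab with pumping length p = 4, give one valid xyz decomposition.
x = 'a', y = 'b', z = 'abab'

For s = ababab and p = 4, one valid decomposition is:
- x = 'a' (length 1)
- y = 'b' (length 1)
- z = 'abab' (length 4)

Verification:
- xyz = 'a' + 'b' + 'abab' = ababab ✓
- |xy| = 2 ≤ 4 ✓
- |y| = 1 > 0 ✓

All pumping lemma constraints are satisfied.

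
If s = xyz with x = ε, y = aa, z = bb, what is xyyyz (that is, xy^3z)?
aaaaaabb

Given x = '', y = 'aa', z = 'bb' and i = 3:

xy^3z = x + y·y·...·y (3 times) + z
       = '' + 'aa'^3 + 'bb'
       = '' + 'aaaaaa' + 'bb'
       = 'aaaaaabb'

The pumped string is 'aaaaaabb' with length 8.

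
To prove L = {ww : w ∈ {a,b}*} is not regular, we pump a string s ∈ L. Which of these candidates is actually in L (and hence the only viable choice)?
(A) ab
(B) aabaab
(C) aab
(B) aabaab

The pumping lemma is applied to a string s that lies in L, so first check membership of each option:
- (A) ab has length 2; its halves are a and b, which differ, so it is not in L ✗
- (B) aabaab splits into halves aab · aab, which are equal, so it is in L (w = aab) ✓
- (C) aab has odd length 3, so it cannot be written as ww and is not in L ✗

Only (B) aabaab is in L, so it is the only candidate that could play the role of s.
(In a complete proof one picks s in terms of the pumping length p so that |s| ≥ p is guaranteed; a fixed string like aabaab illustrates the shape of such an s.)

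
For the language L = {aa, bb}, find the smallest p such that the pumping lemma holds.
p = 3

For a finite language L, the pumping lemma holds vacuously if p > max|s| for s ∈ L.

The longest string in L = {aa, bb} has length 2.
If p = 3, then no string s ∈ L has |s| ≥ p, so the condition is vacuously true.

The minimum pumping length is p = 3.

Why no smaller p works: for any p ≤ 2, the longest string s ∈ L has |s| = 2 ≥ p, so it would
have to be pumpable; but pumping up (i = 2, 3, ...) produces ever longer strings, which cannot all lie in the
finite language L. So the pumping property fails for every p ≤ 2.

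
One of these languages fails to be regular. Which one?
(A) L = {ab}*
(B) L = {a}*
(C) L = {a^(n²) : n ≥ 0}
(C) {a^(n²) : n ≥ 0}

(C) L = {a^(n²) : n ≥ 0} is NOT regular.

The pumping lemma can be used to prove this:
After pumping, length is no longer a perfect square

The other languages are regular because they can be recognized by finite automata.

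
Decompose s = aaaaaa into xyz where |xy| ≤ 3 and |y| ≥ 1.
x = 'a', y = 'a', z = 'aaaa'

For s = aaaaaa and p = 3, one valid decomposition is:
- x = 'a' (length 1)
- y = 'a' (length 1)
- z = 'aaaa' (length 4)

Verification:
- xyz = 'a' + 'a' + 'aaaa' = aaaaaa ✓
- |xy| = 2 ≤ 3 ✓
- |y| = 1 > 0 ✓

All pumping lemma constraints are satisfied.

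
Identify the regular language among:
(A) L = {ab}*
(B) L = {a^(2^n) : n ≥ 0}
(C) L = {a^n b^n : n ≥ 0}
(A) {ab}*

(A) L = {ab}* is regular.

This can be recognized by a finite automaton (DFA/NFA).
Regular expressions like {ab}* define regular languages.

The other choices are not regular:
- {a^(2^n) : n ≥ 0}: After pumping, length is no longer a power of 2
- {a^n b^n : n ≥ 0}: After pumping, the number of a's and b's become unequal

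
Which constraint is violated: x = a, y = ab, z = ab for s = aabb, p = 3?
Violated: xyz = s

The decomposition x = a, y = ab, z = ab for s = aabb with p = 3
violates the constraint: xyz = s

xyz = 'a' + 'ab' + 'ab' = 'aabab' ≠ 'aabb' = s. The decomposition doesn't reconstruct s.

Pumping lemma constraints:
1. xyz = s (decomposition is valid)
2. |xy| ≤ p
3. |y| > 0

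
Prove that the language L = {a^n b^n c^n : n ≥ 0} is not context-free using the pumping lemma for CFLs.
Assume for contradiction that L is context-free, and let p ≥ 1 be the pumping length given by the pumping lemma for CFLs.
Choose s = a^p b^p c^p. Then s ∈ L and |s| = 3p ≥ p.
By the CFL pumping lemma, s = uvxyz for some u, v, x, y, z with |vxy| ≤ p, |vy| ≥ 1, and uv^i xy^i z ∈ L for every i ≥ 0.

Because |vxy| ≤ p, the window vxy cannot contain both an a and a c: any substring of s containing both must include the entire block b^p plus at least one a and one c, so it has length ≥ p + 2 > p.
Hence at least one of the letters a, c does not occur in vy at all.

Take i = 0: the string uxz is obtained from s by deleting |vy| ≥ 1 symbols, so |uxz| = 3p − |vy| < 3p.
But the letter (a or c) that does not occur in vy still occurs exactly p times in uxz. Every string of L with exactly p copies of some letter is a^p b^p c^p, of length 3p. Since |uxz| < 3p, uxz ∉ L.

This contradicts the CFL pumping lemma, which requires uv^i xy^i z ∈ L for all i ≥ 0.
Hence L = {a^n b^n c^n : n ≥ 0} is not context-free. ∎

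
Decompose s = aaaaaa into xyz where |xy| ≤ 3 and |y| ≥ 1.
x = 'aa', y = 'a', z = 'aaa'

For s = aaaaaa and p = 3, one valid decomposition is:
- x = 'aa' (length 2)
- y = 'a' (length 1)
- z = 'aaa' (length 3)

Verification:
- xyz = 'aa' + 'a' + 'aaa' = aaaaaa ✓
- |xy| = 3 ≤ 3 ✓
- |y| = 1 > 0 ✓

All pumping lemma constraints are satisfied.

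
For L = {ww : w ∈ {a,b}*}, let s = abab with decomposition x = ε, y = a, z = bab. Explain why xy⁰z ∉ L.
xy⁰z = bab ∉ L

Pumping with i = 0 replaces y = a by y⁰ = ε:
- Original: s = xyz = abab; abab splits into halves ab · ab, which are equal, so it is in L (w = ab)
- Pumped: xy⁰z = ε · ε · bab = bab
- bab has odd length 3, so it cannot be written as ww and is not in L

The pumping lemma would require xy⁰z ∈ L, so this decomposition yields a contradiction.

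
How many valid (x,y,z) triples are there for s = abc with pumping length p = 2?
3

For s = 'abc' with pumping length p = 2:

Constraints: |xy| ≤ 2, |y| > 0

Valid decompositions (|xy| ≤ p, |y| ≥ 1):
  • x='', y='a', z='bc'
  • x='a', y='b', z='c'
  • x='', y='ab', z='c'

Total count: 3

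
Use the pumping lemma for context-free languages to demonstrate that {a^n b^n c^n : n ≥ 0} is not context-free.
Assume for contradiction that L is context-free, and let p ≥ 1 be the pumping length given by the pumping lemma for CFLs.
Choose s = a^p b^p c^p. Then s ∈ L and |s| = 3p ≥ p.
By the CFL pumping lemma, s = uvxyz for some u, v, x, y, z with |vxy| ≤ p, |vy| ≥ 1, and uv^i xy^i z ∈ L for every i ≥ 0.

Because |vxy| ≤ p, the window vxy cannot contain both an a and a c: any substring of s containing both must include the entire block b^p plus at least one a and one c, so it has length ≥ p + 2 > p.
Hence at least one of the letters a, c does not occur in vy at all.

Take i = 0: the string uxz is obtained from s by deleting |vy| ≥ 1 symbols, so |uxz| = 3p − |vy| < 3p.
But the letter (a or c) that does not occur in vy still occurs exactly p times in uxz. Every string of L with exactly p copies of some letter is a^p b^p c^p, of length 3p. Since |uxz| < 3p, uxz ∉ L.

This contradicts the CFL pumping lemma, which requires uv^i xy^i z ∈ L for all i ≥ 0.
Hence L = {a^n b^n c^n : n ≥ 0} is not context-free. ∎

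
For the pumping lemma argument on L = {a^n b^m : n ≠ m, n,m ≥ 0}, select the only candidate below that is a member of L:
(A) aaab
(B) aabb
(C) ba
(A) aaab

The pumping lemma is applied to a string s that lies in L, so first check membership of each option:
- (A) aaab = a^3 b^1 with 3 ≠ 1, so it is in L ✓
- (B) aabb = a^2 b^2 has n = m = 2, so it is not in L ✗
- (C) ba has an a after a b, so it is not of the form a^n b^m and is not in L ✗

Only (A) aaab is in L, so it is the only candidate that could play the role of s.
(In a complete proof one picks s in terms of the pumping length p so that |s| ≥ p is guaranteed; a fixed string like aaab illustrates the shape of such an s.)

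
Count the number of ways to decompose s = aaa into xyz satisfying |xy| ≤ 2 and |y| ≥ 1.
3

For s = 'aaa' with pumping length p = 2:

Constraints: |xy| ≤ 2, |y| > 0

Valid decompositions (|xy| ≤ p, |y| ≥ 1):
  • x='', y='a', z='aa'
  • x='a', y='a', z='a'
  • x='', y='aa', z='a'

Total count: 3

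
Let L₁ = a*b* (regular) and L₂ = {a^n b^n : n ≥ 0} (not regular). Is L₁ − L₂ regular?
No — L₁ − L₂ is not regular.

a*b* − {a^n b^n} = {a^n b^m : n ≠ m}. If this were regular, then its complement intersected with a*b*, namely {a^n b^n : n ≥ 0}, would be regular too (closure under complement and intersection) — contradiction. So L₁ − L₂ is not regular.

Note that the bare facts "L₁ regular, L₂ non-regular" do not settle the question by themselves: the closure of regular languages under ∪, ∩, complement and difference applies only when BOTH operands are regular. With a non-regular operand the result can come out regular or non-regular depending on the specific languages, so one has to work out L₁ − L₂ for this particular pair, as above.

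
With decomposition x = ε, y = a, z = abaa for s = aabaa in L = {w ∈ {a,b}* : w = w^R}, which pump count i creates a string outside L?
i = 0

xy⁰z = ε · ε · abaa = abaa; abaa reversed is aaba ≠ abaa, so it is not a palindrome and is not in L.
(Other choices also work, e.g. i = 2, 3; only i = 1 is guaranteed to stay in L since xy¹z = s.)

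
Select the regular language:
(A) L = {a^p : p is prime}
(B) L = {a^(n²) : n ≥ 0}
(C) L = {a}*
(C) {a}*

(C) L = {a}* is regular.

This can be recognized by a finite automaton (DFA/NFA).
Regular expressions like {a}* define regular languages.

The other choices are not regular:
- {a^(n²) : n ≥ 0}: After pumping, length is no longer a perfect square
- {a^p : p is prime}: After pumping, the length becomes composite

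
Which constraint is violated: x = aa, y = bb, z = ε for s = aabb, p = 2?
Violated: |xy| ≤ p

The decomposition x = aa, y = bb, z = ε for s = aabb with p = 2
violates the constraint: |xy| ≤ p

|xy| = |aabb| = 4 > 2 = p. The decomposition puts too many characters in xy.

Pumping lemma constraints:
1. xyz = s (decomposition is valid)
2. |xy| ≤ p
3. |y| > 0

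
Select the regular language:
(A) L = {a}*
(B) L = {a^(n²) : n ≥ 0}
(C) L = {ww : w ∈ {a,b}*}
(A) {a}*

(A) L = {a}* is regular.

This can be recognized by a finite automaton (DFA/NFA).
Regular expressions like {a}* define regular languages.

The other choices are not regular:
- {ww : w ∈ {a,b}*}: After pumping, the two halves no longer match
- {a^(n²) : n ≥ 0}: After pumping, length is no longer a perfect square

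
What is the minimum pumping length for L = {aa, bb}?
p = 3

For a finite language L, the pumping lemma holds vacuously if p > max|s| for s ∈ L.

The longest string in L = {aa, bb} has length 2.
If p = 3, then no string s ∈ L has |s| ≥ p, so the condition is vacuously true.

The minimum pumping length is p = 3.

Why no smaller p works: for any p ≤ 2, the longest string s ∈ L has |s| = 2 ≥ p, so it would
have to be pumpable; but pumping up (i = 2, 3, ...) produces ever longer strings, which cannot all lie in the
finite language L. So the pumping property fails for every p ≤ 2.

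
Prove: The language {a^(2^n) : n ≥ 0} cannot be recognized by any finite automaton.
Assume for contradiction that L is regular, and let p ≥ 1 be the pumping length given by the pumping lemma.
Choose s = a^(2^p). Then s ∈ L and |s| = 2^p ≥ p.
By the pumping lemma, s = xyz for some x, y, z with |xy| ≤ p, |y| ≥ 1, and xy^i z ∈ L for every i ≥ 0.
Here y = a^k for some k with 1 ≤ k ≤ |xy| ≤ p, and p < 2^p.

Take i = 2: |xy²z| = 2^p + k.
Now 2^p < 2^p + k ≤ 2^p + p < 2^p + 2^p = 2^(p+1).
So |xy²z| lies strictly between the consecutive powers of two 2^p and 2^(p+1), hence is not a power of 2, and xy²z ∉ L.

This contradicts the pumping lemma, which requires xy^i z ∈ L for all i ≥ 0.
Hence L = {a^(2^n) : n ≥ 0} is not regular. ∎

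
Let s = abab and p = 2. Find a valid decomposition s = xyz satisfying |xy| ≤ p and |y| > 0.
x = '', y = 'a', z = 'bab'

For s = abab and p = 2, one valid decomposition is:
- x = '' (length 0)
- y = 'a' (length 1)
- z = 'bab' (length 3)

Verification:
- xyz = '' + 'a' + 'bab' = abab ✓
- |xy| = 1 ≤ 2 ✓
- |y| = 1 > 0 ✓

All pumping lemma constraints are satisfied.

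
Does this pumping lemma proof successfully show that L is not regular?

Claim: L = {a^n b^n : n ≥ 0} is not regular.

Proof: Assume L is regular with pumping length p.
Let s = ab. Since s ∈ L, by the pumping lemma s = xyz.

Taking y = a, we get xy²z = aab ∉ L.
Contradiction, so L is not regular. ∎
The proof is INCORRECT.

Error: The string s = ab may be shorter than p.
The pumping lemma only applies to strings with |s| ≥ p, and p is not under our control.
We must choose s in terms of p, e.g. s = a^p b^p, to ensure |s| ≥ p.
(The proof also fixes one particular y; a valid argument must handle every decomposition with |xy| ≤ p and |y| ≥ 1 — for s = a^p b^p this forces y = a^k, and then xy²z = a^(p+k) b^p ∉ L.)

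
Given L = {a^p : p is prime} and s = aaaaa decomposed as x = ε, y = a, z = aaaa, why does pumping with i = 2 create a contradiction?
xy²z = aaaaaa ∉ L

Pumping with i = 2 replaces y = a by y² = aa:
- Original: s = xyz = aaaaa; aaaaa has length 5, which is prime, so it is in L
- Pumped: xy²z = ε · aa · aaaa = aaaaaa
- aaaaaa has length 6 = 2 × 3, which is not prime, so it is not in L

The pumping lemma would require xy²z ∈ L, so this decomposition yields a contradiction.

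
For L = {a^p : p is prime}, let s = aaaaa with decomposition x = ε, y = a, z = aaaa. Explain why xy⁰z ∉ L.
xy⁰z = aaaa ∉ L

Pumping with i = 0 replaces y = a by y⁰ = ε:
- Original: s = xyz = aaaaa; aaaaa has length 5, which is prime, so it is in L
- Pumped: xy⁰z = ε · ε · aaaa = aaaa
- aaaa has length 4 = 2 × 2, which is not prime, so it is not in L

The pumping lemma would require xy⁰z ∈ L, so this decomposition yields a contradiction.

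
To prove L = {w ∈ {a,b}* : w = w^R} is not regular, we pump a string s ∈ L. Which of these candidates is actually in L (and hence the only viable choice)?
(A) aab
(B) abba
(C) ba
(B) abba

The pumping lemma is applied to a string s that lies in L, so first check membership of each option:
- (A) aab reversed is baa ≠ aab, so it is not a palindrome and is not in L ✗
- (B) abba reversed is abba, the same string, so it is a palindrome and is in L ✓
- (C) ba reversed is ab ≠ ba, so it is not a palindrome and is not in L ✗

Only (B) abba is in L, so it is the only candidate that could play the role of s.
(In a complete proof one picks s in terms of the pumping length p so that |s| ≥ p is guaranteed; a fixed string like abba illustrates the shape of such an s.)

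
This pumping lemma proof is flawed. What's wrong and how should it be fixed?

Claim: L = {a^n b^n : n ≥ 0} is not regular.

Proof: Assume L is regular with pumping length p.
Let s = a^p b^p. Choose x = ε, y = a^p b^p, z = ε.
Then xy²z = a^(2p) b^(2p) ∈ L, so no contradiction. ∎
Error: The decomposition violates |xy| ≤ p. With y = a^p b^p, |xy| = |y| = 2p > p. (The proof also miscomputes xy²z, which would be a^p b^p a^p b^p rather than a^(2p) b^(2p), and it wrongly treats one harmless decomposition as settling the matter — the prover does not get to choose the decomposition.)

Correction: The pumping lemma requires |xy| ≤ p, and the argument must handle every decomposition satisfying |xy| ≤ p, |y| ≥ 1. Since s starts with p a's, any such y consists only of a's, say y = a^k with k ≥ 1. Then xy²z = a^(p+k) b^p has unequal numbers of a's and b's, so xy²z ∉ L — the required contradiction.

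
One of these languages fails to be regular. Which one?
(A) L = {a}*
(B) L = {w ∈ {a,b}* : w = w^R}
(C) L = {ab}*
(B) {w ∈ {a,b}* : w = w^R}

(B) L = {w ∈ {a,b}* : w = w^R} is NOT regular.

The pumping lemma can be used to prove this:
After pumping, the string is no longer symmetric

The other languages are regular because they can be recognized by finite automata.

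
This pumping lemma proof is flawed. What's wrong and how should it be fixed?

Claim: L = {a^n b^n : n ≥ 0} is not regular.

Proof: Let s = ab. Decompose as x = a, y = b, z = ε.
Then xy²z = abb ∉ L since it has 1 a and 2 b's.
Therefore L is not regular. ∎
Error: The string s = ab might be shorter than the pumping length p.

Correction: Choose s = a^p b^p to ensure |s| ≥ p. Also, the decomposition is wrong: with |xy| ≤ p, y cannot include b's when s starts with p a's.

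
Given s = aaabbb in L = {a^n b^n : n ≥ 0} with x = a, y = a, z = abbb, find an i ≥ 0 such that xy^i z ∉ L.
i = 0

xy⁰z = a · ε · abbb = aabbb; aabbb has 2 a's and 3 b's; 2 ≠ 3, so it is not in L.
(Other choices also work, e.g. i = 2, 3; only i = 1 is guaranteed to stay in L since xy¹z = s.)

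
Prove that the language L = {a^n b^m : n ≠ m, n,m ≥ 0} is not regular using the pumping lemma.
Assume for contradiction that L is regular, and let p ≥ 1 be the pumping length given by the pumping lemma.
Choose s = a^p b^(p + p!). Then s ∈ L because p ≠ p + p! (as p! ≥ 1), and |s| ≥ p.
By the pumping lemma, s = xyz for some x, y, z with |xy| ≤ p, |y| ≥ 1, and xy^i z ∈ L for every i ≥ 0.
Since |xy| ≤ p and the first p symbols of s are all a's, y = a^k for some k with 1 ≤ k ≤ p.
For every i ≥ 0, xy^i z = a^(p + (i − 1)k) b^(p + p!).

Because 1 ≤ k ≤ p, k divides p!. Let t = p!/k (a positive integer) and take i = t + 1.
Then the number of a's is p + tk = p + p!, which equals the number of b's.
So xy^(t+1) z = a^(p + p!) b^(p + p!) has equally many a's and b's and is NOT in L.

This contradicts the pumping lemma, which requires xy^i z ∈ L for all i ≥ 0.
Hence L = {a^n b^m : n ≠ m, n,m ≥ 0} is not regular. ∎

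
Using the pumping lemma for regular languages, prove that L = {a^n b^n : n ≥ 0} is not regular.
Assume for contradiction that L is regular, and let p ≥ 1 be the pumping length given by the pumping lemma.
Choose s = a^p b^p. Then s ∈ L and |s| = 2p ≥ p.
By the pumping lemma, s = xyz for some x, y, z with |xy| ≤ p, |y| ≥ 1, and xy^i z ∈ L for every i ≥ 0.
Since |xy| ≤ p and the first p symbols of s are all a's, we must have y = a^k for some k with 1 ≤ k ≤ p.

Take i = 3: xy³z = a^(p + 2k) b^p.
This string has p + 2k a's but p b's, and p + 2k > p because k ≥ 1. So xy³z ∉ L.

This contradicts the pumping lemma, which requires xy^i z ∈ L for all i ≥ 0.
Hence L = {a^n b^n : n ≥ 0} is not regular. ∎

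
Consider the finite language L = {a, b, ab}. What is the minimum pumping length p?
p = 3

For a finite language L, the pumping lemma holds vacuously if p > max|s| for s ∈ L.

The longest string in L = {a, b, ab} has length 2.
If p = 3, then no string s ∈ L has |s| ≥ p, so the condition is vacuously true.

The minimum pumping length is p = 3.

Why no smaller p works: for any p ≤ 2, the longest string s ∈ L has |s| = 2 ≥ p, so it would
have to be pumpable; but pumping up (i = 2, 3, ...) produces ever longer strings, which cannot all lie in the
finite language L. So the pumping property fails for every p ≤ 2.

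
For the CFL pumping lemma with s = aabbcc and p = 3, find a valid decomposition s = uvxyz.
u='aa', v='b', x='b', y='c', z='c'

For s = aabbcc with pumping length p = 3:

One valid decomposition:
- u = 'aa'
- v = 'b'
- x = 'b'
- y = 'c'
- z = 'c'

Verification:
- uvxyz = 'aa' + 'b' + 'b' + 'c' + 'c' = aabbcc ✓
- |vxy| = |'bbc'| = 3 ≤ 3 ✓
- |vy| = |'bc'| = 2 > 0 ✓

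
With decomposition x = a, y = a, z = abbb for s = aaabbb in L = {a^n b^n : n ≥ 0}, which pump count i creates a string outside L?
i = 2

xy²z = a · aa · abbb = aaaabbb; aaaabbb has 4 a's and 3 b's; 4 ≠ 3, so it is not in L.
(Other choices also work, e.g. i = 0, 3; only i = 1 is guaranteed to stay in L since xy¹z = s.)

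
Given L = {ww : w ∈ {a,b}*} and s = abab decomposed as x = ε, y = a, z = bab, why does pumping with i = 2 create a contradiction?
xy²z = aabab ∉ L

Pumping with i = 2 replaces y = a by y² = aa:
- Original: s = xyz = abab; abab splits into halves ab · ab, which are equal, so it is in L (w = ab)
- Pumped: xy²z = ε · aa · bab = aabab
- aabab has odd length 5, so it cannot be written as ww and is not in L

The pumping lemma would require xy²z ∈ L, so this decomposition yields a contradiction.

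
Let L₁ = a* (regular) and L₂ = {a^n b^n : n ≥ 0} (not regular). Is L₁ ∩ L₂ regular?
Yes — L₁ ∩ L₂ is regular.

A string of a* contains no b's, and the only string of {a^n b^n} with no b's is ε (n = 0). So L₁ ∩ L₂ = {ε}, a finite language, which is regular.

Note that the bare facts "L₁ regular, L₂ non-regular" do not settle the question by themselves: the closure of regular languages under ∪, ∩, complement and difference applies only when BOTH operands are regular. With a non-regular operand the result can come out regular or non-regular depending on the specific languages, so one has to work out L₁ ∩ L₂ for this particular pair, as above.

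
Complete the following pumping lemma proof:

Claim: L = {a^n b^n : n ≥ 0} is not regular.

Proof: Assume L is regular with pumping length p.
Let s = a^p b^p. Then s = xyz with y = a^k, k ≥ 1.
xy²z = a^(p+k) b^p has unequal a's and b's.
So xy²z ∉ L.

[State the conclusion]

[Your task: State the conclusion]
This contradicts the pumping lemma for regular languages,
which guarantees xy^i z ∈ L for all i ≥ 0.

Since our assumption that L is regular leads to a contradiction,
we conclude that L = {a^n b^n : n ≥ 0} is NOT regular. ∎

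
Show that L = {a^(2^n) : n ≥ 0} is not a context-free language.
Assume for contradiction that L is context-free, and let p ≥ 1 be the pumping length given by the pumping lemma for CFLs.
Choose s = a^(2^p). Then s ∈ L and |s| = 2^p ≥ p.
By the CFL pumping lemma, s = uvxyz for some u, v, x, y, z with |vxy| ≤ p, |vy| ≥ 1, and uv^i xy^i z ∈ L for every i ≥ 0.
All symbols are a's, so only lengths matter: let k = |vy|, with 1 ≤ k ≤ |vxy| ≤ p < 2^p.

Take i = 2: |uv²xy²z| = 2^p + k, and 2^p < 2^p + k < 2^p + 2^p = 2^(p+1).
So the length lies strictly between consecutive powers of two and is not a power of 2; uv²xy²z ∉ L.

This contradicts the CFL pumping lemma, which requires uv^i xy^i z ∈ L for all i ≥ 0.
Hence L = {a^(2^n) : n ≥ 0} is not context-free. ∎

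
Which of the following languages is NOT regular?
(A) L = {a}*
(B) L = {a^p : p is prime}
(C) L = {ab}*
(B) {a^p : p is prime}

(B) L = {a^p : p is prime} is NOT regular.

The pumping lemma can be used to prove this:
After pumping, the length becomes composite

The other languages are regular because they can be recognized by finite automata.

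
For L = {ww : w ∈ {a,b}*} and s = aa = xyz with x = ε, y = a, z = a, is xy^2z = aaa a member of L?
No

xy²z = ε · aa · a = aaa.
aaa has odd length 3, so it cannot be written as ww and is not in L.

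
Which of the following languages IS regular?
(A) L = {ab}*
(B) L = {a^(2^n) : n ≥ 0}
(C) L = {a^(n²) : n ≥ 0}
(A) {ab}*

(A) L = {ab}* is regular.

This can be recognized by a finite automaton (DFA/NFA).
Regular expressions like {ab}* define regular languages.

The other choices are not regular:
- {a^(n²) : n ≥ 0}: After pumping, length is no longer a perfect square
- {a^(2^n) : n ≥ 0}: After pumping, length is no longer a power of 2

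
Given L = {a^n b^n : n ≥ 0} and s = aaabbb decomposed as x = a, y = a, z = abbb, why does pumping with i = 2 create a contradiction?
xy²z = aaaabbb ∉ L

Pumping with i = 2 replaces y = a by y² = aa:
- Original: s = xyz = aaabbb; aaabbb = a^3 b^3 has equal counts (3 = 3), so it is in L
- Pumped: xy²z = a · aa · abbb = aaaabbb
- aaaabbb has 4 a's and 3 b's; 4 ≠ 3, so it is not in L

The pumping lemma would require xy²z ∈ L, so this decomposition yields a contradiction.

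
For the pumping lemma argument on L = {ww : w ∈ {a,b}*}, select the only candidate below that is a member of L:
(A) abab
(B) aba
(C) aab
(A) abab

The pumping lemma is applied to a string s that lies in L, so first check membership of each option:
- (A) abab splits into halves ab · ab, which are equal, so it is in L (w = ab) ✓
- (B) aba has odd length 3, so it cannot be written as ww and is not in L ✗
- (C) aab has odd length 3, so it cannot be written as ww and is not in L ✗

Only (A) abab is in L, so it is the only candidate that could play the role of s.
(In a complete proof one picks s in terms of the pumping length p so that |s| ≥ p is guaranteed; a fixed string like abab illustrates the shape of such an s.)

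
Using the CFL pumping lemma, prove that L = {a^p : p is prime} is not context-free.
Assume for contradiction that L is context-free, and let p ≥ 1 be the pumping length given by the pumping lemma for CFLs.
Choose a prime q with q ≥ p and let s = a^q. Then s ∈ L and |s| = q ≥ p.
By the CFL pumping lemma, s = uvxyz for some u, v, x, y, z with |vxy| ≤ p, |vy| ≥ 1, and uv^i xy^i z ∈ L for every i ≥ 0.
All symbols are a's, so only lengths matter: let k = |vy|, with 1 ≤ k ≤ p. Then |uv^i xy^i z| = q + (i − 1)k.

Take i = q + 1: the length is q + qk = q(k + 1).
Both factors satisfy q ≥ 2 and k + 1 ≥ 2, so q(k + 1) is composite and uv^(q+1) xy^(q+1) z ∉ L.

This contradicts the CFL pumping lemma, which requires uv^i xy^i z ∈ L for all i ≥ 0.
Hence L = {a^p : p is prime} is not context-free. ∎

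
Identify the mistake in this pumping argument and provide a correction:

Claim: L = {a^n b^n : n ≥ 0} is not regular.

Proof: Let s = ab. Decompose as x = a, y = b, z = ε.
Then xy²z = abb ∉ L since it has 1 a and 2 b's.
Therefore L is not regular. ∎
Error: The string s = ab might be shorter than the pumping length p.

Correction: Choose s = a^p b^p to ensure |s| ≥ p. Also, the decomposition is wrong: with |xy| ≤ p, y cannot include b's when s starts with p a's.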